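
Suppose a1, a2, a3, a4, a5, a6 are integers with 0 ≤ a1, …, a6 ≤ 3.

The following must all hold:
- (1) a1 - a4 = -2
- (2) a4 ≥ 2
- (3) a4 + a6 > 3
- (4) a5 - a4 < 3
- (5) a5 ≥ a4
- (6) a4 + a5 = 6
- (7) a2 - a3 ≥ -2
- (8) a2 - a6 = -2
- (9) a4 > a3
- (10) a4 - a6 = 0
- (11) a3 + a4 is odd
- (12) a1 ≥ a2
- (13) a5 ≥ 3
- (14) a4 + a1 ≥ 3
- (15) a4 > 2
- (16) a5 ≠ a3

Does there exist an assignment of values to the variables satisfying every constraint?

Satisfiable

The assignment a1 = 1, a2 = 1, a3 = 2, a4 = 3, a5 = 3, a6 = 3 works:
  constraint 1 holds since a1 - a4 = -2.
  constraint 3 holds since a4 + a6 = 6.
  constraint 4 holds since a5 - a4 = 0.
The rest check out directly.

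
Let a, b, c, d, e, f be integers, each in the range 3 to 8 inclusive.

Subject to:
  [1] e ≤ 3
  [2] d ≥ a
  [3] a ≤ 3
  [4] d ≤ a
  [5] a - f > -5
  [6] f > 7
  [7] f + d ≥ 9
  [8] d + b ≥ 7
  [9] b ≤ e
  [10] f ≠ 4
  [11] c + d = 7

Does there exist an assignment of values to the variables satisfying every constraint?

From constraints 3 and 4: d ≤ a ≤ 3. From constraints 1 and 9: b ≤ e ≤ 3. Hence d + b ≤ 6. But constraint 8 requires d + b ≥ 7, and 7 > 6. Contradiction.

Unsatisfiable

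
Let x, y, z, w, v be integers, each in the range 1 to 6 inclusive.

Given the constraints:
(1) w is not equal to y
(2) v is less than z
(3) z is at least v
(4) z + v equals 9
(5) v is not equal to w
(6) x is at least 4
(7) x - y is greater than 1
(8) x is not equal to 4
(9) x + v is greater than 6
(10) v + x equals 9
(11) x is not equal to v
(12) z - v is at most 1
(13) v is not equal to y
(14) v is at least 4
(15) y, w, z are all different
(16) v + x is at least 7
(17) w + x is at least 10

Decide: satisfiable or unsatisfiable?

The assignment x = 5, y = 2, z = 5, w = 6, v = 4 works:
  constraint 4 holds since z + v = 9.
  constraint 7 holds since x - y = 3.
  constraint 9 holds since x + v = 9.
The rest check out directly.

Satisfiable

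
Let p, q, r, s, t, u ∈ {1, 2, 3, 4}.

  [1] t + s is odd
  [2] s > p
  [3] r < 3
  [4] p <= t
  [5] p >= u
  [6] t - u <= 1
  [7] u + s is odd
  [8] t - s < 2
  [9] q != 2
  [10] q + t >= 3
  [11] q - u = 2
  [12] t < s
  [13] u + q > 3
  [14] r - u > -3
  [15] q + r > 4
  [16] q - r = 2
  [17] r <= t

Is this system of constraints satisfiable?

Satisfiable

Setting (p, q, r, s, t, u) = (2, 4, 2, 3, 2, 2) satisfies everything: constraint 6: t - u = 0; constraint 8: t - s = -1; constraint 10: q + t = 6, and the others follow.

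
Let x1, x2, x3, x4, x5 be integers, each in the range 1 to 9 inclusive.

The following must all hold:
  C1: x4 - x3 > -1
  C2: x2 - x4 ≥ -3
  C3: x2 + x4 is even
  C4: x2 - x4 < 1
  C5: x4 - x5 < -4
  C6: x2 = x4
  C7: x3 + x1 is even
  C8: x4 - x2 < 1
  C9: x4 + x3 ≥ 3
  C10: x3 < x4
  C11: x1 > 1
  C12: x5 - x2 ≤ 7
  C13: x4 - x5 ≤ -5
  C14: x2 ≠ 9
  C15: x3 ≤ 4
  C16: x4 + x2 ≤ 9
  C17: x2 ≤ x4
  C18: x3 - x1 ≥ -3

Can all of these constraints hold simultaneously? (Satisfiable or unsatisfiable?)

Satisfiable

Try x1 = 2, x2 = 3, x3 = 2, x4 = 3, x5 = 9.
Check constraint 1: x4 - x3 = 1; constraint 2: x2 - x4 = 0; constraint 4: x2 - x4 = 0. The remaining constraints are straightforward to verify.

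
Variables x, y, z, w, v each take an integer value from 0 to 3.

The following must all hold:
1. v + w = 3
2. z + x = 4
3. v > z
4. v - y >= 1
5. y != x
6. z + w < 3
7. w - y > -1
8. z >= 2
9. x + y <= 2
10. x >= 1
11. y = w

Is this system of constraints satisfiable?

Take x = 2, y = 0, z = 2, w = 0, v = 3. Then constraint 1: v + w = 3; constraint 2: z + x = 4; constraint 4: v - y = 3, and every other listed constraint is also met.

Satisfiable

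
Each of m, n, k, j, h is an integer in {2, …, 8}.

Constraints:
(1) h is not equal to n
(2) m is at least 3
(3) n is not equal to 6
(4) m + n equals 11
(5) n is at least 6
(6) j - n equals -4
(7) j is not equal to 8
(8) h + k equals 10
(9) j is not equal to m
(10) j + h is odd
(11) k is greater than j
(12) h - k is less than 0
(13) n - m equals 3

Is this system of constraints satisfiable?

Satisfiable

Setting (m, n, k, j, h) = (4, 7, 6, 3, 4) satisfies everything: constraint 4: m + n = 11; constraint 6: j - n = -4, and the others follow.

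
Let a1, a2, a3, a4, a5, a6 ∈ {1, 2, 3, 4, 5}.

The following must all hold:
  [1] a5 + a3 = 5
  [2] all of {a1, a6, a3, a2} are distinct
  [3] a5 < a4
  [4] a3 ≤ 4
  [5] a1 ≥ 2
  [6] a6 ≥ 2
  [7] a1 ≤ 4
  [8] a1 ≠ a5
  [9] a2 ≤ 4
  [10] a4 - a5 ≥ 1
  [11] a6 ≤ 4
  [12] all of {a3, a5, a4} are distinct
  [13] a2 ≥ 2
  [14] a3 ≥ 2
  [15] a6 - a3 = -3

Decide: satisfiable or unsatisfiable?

Constraints 4, 5, 6, 7, 9, 11, 13, and 14 confine each of a1, a6, a3, a2 to the 3 values {2, …, 4}.
Constraint 2 requires all 4 of them to be distinct, but only 3 values are available — impossible by the pigeonhole principle.

Unsatisfiable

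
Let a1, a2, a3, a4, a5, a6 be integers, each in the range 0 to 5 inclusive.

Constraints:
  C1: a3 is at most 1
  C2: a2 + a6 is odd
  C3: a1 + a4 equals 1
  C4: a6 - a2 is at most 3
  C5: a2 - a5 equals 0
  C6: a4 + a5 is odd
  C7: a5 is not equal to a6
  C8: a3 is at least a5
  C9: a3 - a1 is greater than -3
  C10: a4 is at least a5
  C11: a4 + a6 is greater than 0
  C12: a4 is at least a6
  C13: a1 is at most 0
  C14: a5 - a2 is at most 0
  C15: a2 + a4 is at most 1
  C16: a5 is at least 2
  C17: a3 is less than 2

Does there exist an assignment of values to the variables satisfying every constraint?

Unsatisfiable

From constraints 8 and 16: a3 ≥ a5 and a5 ≥ 2, so a3 ≥ 2. From constraint 1: a3 ≤ 1. But 1 < 2, so no value of a3 works.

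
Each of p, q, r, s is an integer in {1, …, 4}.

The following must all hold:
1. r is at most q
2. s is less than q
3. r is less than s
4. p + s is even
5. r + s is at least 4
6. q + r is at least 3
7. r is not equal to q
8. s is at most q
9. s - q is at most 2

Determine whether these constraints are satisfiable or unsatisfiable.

Setting (p, q, r, s) = (1, 4, 1, 3) satisfies everything: constraint 5: r + s = 4; constraint 6: q + r = 5, and the others follow.

Satisfiable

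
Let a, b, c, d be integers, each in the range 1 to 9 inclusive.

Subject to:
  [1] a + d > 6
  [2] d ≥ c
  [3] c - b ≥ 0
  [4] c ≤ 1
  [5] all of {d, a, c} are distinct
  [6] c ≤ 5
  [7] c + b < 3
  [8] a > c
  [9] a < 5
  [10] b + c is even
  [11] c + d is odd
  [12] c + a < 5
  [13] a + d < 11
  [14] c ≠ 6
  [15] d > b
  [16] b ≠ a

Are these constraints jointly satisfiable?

Setting (a, b, c, d) = (2, 1, 1, 6) satisfies everything: constraint 1: a + d = 8; constraint 3: c - b = 0, and the others follow.

Satisfiable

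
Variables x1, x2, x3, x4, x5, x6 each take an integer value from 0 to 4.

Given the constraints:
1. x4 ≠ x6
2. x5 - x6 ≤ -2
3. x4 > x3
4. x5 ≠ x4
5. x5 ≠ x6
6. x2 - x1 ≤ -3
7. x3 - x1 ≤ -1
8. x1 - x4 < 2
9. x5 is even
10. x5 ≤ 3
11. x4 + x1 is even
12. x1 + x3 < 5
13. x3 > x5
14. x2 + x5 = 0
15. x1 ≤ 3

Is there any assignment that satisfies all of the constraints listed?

Satisfiable

Take x1 = 3, x2 = 0, x3 = 1, x4 = 3, x5 = 0, x6 = 4. Then constraint 2: x5 - x6 = -4; constraint 6: x2 - x1 = -3, and every other listed constraint is also met.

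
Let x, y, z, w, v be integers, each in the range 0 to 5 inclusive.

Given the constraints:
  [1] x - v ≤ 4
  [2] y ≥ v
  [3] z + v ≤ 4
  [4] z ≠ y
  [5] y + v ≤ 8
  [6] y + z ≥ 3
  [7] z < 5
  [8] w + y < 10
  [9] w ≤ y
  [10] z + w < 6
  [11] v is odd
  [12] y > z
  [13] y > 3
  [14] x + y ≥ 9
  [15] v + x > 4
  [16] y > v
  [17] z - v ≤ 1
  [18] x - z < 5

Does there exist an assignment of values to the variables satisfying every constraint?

Satisfiable

Try x = 4, y = 5, z = 1, w = 4, v = 1.
Check constraint 1: x - v = 3; constraint 3: z + v = 2. The remaining constraints are straightforward to verify.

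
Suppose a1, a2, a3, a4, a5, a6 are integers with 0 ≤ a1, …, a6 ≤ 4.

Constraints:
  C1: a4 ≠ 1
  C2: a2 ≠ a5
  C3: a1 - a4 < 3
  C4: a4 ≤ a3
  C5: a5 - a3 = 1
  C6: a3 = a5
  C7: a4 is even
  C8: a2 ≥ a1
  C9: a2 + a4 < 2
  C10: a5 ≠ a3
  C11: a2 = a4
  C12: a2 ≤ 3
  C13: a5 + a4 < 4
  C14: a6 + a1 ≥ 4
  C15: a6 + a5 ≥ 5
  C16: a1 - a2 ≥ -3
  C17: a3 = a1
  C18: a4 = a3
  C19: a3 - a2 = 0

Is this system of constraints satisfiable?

Unsatisfiable

From constraints 6, 11, and 18, a2 = a4 = a3 = a5, so a2 = a5. But constraint 2 says a2 ≠ a5. Contradiction.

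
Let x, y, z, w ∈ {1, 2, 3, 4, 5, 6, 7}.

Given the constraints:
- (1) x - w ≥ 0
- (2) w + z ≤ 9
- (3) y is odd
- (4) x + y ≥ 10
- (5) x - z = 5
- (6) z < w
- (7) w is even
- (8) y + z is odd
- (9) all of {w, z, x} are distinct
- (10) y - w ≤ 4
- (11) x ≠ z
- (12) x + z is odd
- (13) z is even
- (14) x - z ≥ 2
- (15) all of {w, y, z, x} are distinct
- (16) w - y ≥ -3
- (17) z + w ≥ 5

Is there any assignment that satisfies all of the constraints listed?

Take x = 7, y = 5, z = 2, w = 4. Then constraint 1: x - w = 3; constraint 2: w + z = 6; constraint 4: x + y = 12, and every other listed constraint is also met.

Satisfiable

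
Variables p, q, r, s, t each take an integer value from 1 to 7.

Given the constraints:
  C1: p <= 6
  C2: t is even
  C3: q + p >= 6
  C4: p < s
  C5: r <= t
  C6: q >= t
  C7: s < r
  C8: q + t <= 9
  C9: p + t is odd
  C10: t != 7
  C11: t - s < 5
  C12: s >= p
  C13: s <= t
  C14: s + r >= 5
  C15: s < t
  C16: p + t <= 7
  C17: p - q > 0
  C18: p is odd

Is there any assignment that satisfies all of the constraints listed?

Constraints 4, 5, 6, 7, and 17 give r ≤ t, t ≤ q, q < p, p < s, s < r. Chaining: r ≤ t ≤ q < p < s < r, which forces r < r — impossible.

Unsatisfiable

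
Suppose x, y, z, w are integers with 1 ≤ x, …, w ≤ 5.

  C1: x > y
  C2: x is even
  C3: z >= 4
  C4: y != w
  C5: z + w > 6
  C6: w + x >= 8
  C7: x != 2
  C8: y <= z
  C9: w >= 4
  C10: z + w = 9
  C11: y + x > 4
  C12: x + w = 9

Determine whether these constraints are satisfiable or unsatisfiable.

Satisfiable

Take x = 4, y = 1, z = 4, w = 5. Then constraint 5: z + w = 9; constraint 6: w + x = 9, and every other listed constraint is also met.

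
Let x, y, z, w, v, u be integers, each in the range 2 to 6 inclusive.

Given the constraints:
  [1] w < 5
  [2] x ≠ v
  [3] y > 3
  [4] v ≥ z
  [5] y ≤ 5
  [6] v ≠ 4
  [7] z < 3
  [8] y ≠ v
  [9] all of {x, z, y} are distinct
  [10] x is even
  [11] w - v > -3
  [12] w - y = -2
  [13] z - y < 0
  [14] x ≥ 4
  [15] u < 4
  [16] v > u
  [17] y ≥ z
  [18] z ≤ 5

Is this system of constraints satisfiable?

Satisfiable

One satisfying assignment is x = 6, y = 4, z = 2, w = 2, v = 3, u = 2.
For the less obvious constraints — constraint 11: w - v = -1; constraint 12: w - y = -2; constraint 13: z - y = -2 — and the others hold by inspection.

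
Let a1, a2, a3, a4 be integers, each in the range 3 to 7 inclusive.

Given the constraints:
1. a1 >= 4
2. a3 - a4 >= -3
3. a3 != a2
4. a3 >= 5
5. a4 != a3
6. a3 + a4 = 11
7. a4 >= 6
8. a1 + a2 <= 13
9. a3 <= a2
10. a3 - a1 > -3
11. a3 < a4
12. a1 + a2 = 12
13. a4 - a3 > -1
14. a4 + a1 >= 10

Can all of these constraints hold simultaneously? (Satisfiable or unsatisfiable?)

Take a1 = 6, a2 = 6, a3 = 5, a4 = 6. Then constraint 2: a3 - a4 = -1; constraint 6: a3 + a4 = 11, and every other listed constraint is also met.

Satisfiable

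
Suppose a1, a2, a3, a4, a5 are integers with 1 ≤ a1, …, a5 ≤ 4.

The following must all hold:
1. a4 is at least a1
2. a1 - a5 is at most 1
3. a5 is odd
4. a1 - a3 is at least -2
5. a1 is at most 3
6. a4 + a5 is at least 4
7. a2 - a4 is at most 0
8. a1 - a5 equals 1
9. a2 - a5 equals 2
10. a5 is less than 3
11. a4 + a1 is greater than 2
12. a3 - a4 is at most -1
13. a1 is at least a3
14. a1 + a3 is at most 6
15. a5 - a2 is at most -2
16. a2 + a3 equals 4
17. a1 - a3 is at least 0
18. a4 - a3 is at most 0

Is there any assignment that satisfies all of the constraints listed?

Constraints 2, 7, 15, 17, and 18 give a3 − a4 ≥ 0, a4 − a2 ≥ 0, a2 − a5 ≥ 2, a5 − a1 ≥ -1, a1 − a3 ≥ 0.
Adding all 5 inequalities: the left sides telescope to 0, and the right sides sum to 0 + 0 + 2 + (-1) + 0 = 1. So 0 ≥ 1, which is false.

Unsatisfiable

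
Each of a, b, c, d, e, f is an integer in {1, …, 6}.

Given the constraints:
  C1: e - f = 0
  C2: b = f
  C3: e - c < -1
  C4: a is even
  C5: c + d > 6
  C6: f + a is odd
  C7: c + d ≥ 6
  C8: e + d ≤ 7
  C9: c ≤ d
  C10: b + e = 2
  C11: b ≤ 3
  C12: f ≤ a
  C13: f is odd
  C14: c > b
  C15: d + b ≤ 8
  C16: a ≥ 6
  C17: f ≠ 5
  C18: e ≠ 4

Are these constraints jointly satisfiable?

Setting (a, b, c, d, e, f) = (6, 1, 4, 4, 1, 1) satisfies everything: constraint 1: e - f = 0; constraint 3: e - c = -3; constraint 5: c + d = 8, and the others follow.

Satisfiable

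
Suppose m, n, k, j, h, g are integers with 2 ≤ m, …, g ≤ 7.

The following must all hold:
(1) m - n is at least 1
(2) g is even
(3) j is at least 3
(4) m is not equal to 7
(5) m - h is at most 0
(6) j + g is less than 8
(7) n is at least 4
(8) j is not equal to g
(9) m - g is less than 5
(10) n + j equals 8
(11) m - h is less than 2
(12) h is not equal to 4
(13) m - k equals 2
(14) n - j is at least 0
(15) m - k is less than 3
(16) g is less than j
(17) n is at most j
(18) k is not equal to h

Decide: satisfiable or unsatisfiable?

Try m = 5, n = 4, k = 3, j = 4, h = 5, g = 2.
Check constraint 1: m - n = 1; constraint 5: m - h = 0. The remaining constraints are straightforward to verify.

Satisfiable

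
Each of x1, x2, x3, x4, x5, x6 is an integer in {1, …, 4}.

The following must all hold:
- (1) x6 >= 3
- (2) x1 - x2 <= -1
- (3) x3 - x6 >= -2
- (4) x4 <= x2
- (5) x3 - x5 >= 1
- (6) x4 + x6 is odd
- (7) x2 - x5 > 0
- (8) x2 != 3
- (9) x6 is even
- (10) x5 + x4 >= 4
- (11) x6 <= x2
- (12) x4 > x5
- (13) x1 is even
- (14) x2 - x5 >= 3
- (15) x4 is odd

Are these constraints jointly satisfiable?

Satisfiable

Take x1 = 2, x2 = 4, x3 = 3, x4 = 3, x5 = 1, x6 = 4. Then constraint 2: x1 - x2 = -2; constraint 3: x3 - x6 = -1; constraint 5: x3 - x5 = 2, and every other listed constraint is also met.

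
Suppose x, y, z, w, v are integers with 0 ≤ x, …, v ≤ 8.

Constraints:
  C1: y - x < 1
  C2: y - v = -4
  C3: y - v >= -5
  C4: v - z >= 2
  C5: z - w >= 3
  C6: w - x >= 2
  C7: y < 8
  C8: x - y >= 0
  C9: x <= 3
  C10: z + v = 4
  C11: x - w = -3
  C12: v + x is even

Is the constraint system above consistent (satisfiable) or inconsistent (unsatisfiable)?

Unsatisfiable

Constraints 3, 4, 5, 6, and 8 give x − y ≥ 0, y − v ≥ -5, v − z ≥ 2, z − w ≥ 3, w − x ≥ 2.
Adding all 5 inequalities: the left sides telescope to 0, and the right sides sum to 0 + (-5) + 2 + 3 + 2 = 2. So 0 ≥ 2, which is false.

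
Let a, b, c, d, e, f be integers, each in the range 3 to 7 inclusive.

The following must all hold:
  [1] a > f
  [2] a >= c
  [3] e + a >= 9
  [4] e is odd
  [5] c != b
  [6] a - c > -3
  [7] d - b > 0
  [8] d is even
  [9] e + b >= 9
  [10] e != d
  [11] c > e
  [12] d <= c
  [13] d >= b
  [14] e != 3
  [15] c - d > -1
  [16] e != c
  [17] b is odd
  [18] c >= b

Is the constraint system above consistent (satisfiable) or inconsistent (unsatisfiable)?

Satisfiable

Setting (a, b, c, d, e, f) = (7, 5, 7, 6, 5, 3) satisfies everything: constraint 3: e + a = 12; constraint 6: a - c = 0, and the others follow.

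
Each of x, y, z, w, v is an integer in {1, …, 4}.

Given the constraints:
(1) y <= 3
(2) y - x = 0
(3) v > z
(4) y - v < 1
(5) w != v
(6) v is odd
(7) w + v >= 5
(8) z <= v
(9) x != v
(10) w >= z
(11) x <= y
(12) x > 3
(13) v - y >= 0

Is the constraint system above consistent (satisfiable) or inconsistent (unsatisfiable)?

From constraint 12: x ≥ 4. From constraints 1 and 11: x ≤ y and y ≤ 3, so x ≤ 3. But 3 < 4, so no value of x works.

Unsatisfiable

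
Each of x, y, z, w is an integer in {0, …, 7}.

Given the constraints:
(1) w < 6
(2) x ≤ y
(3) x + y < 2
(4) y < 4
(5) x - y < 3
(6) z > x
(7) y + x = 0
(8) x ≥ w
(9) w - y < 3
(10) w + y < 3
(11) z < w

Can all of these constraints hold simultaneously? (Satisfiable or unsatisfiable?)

Unsatisfiable

Constraints 6, 8, and 11 give z < w, w ≤ x, x < z. Chaining: z < w ≤ x < z, which forces z < z — impossible.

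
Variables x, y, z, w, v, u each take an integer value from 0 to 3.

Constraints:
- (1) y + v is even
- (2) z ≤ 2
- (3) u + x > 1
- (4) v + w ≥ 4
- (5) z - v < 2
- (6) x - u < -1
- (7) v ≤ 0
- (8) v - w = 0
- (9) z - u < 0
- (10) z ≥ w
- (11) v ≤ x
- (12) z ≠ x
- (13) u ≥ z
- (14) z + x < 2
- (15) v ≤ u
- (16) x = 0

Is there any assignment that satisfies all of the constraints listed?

Unsatisfiable

From constraint 7: v ≤ 0. From constraints 2 and 10: w ≤ z ≤ 2. Hence v + w ≤ 2. But constraint 4 requires v + w ≥ 4, and 4 > 2. Contradiction.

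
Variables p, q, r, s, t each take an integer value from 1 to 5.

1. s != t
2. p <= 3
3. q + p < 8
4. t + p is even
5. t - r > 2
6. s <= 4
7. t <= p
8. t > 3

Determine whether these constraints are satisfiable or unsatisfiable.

Unsatisfiable

From constraint 8: t ≥ 4. From constraints 2 and 7: t ≤ p and p ≤ 3, so t ≤ 3. But 3 < 4, so no value of t works.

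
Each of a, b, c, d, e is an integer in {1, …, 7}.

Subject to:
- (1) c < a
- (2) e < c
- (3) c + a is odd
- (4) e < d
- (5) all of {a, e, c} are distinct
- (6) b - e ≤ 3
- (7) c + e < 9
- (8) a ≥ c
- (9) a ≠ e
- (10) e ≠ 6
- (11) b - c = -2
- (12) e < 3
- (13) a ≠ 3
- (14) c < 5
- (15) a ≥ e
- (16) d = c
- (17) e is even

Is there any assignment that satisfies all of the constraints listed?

Satisfiable

Take a = 5, b = 2, c = 4, d = 4, e = 2. Then constraint 6: b - e = 0; constraint 7: c + e = 6; constraint 11: b - c = -2, and every other listed constraint is also met.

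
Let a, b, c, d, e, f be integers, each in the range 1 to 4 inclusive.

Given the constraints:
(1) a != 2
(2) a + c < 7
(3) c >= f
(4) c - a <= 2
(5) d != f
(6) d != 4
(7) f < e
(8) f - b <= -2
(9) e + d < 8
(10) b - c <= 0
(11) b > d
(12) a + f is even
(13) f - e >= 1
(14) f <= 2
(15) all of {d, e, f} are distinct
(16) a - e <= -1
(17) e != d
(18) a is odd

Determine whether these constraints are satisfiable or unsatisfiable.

Constraints 4, 8, 10, 13, and 16 give f − e ≥ 1, e − a ≥ 1, a − c ≥ -2, c − b ≥ 0, b − f ≥ 2.
Adding all 5 inequalities: the left sides telescope to 0, and the right sides sum to 1 + 1 + (-2) + 0 + 2 = 2. So 0 ≥ 2, which is false.

Unsatisfiable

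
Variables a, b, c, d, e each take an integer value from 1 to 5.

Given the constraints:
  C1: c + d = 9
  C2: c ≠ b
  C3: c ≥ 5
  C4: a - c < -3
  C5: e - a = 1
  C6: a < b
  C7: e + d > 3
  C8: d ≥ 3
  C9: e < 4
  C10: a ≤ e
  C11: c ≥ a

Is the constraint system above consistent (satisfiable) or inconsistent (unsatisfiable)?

Satisfiable

One satisfying assignment is a = 1, b = 2, c = 5, d = 4, e = 2.
For the less obvious constraints — constraint 1: c + d = 9; constraint 4: a - c = -4; constraint 5: e - a = 1 — and the others hold by inspection.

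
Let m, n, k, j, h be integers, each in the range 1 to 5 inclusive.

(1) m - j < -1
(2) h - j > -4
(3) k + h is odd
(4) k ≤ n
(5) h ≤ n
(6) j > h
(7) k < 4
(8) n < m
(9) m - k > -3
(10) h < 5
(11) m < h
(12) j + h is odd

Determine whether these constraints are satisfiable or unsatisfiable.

Unsatisfiable

Constraints 5, 8, and 11 give h ≤ n, n < m, m < h. Chaining: h ≤ n < m < h, which forces h < h — impossible.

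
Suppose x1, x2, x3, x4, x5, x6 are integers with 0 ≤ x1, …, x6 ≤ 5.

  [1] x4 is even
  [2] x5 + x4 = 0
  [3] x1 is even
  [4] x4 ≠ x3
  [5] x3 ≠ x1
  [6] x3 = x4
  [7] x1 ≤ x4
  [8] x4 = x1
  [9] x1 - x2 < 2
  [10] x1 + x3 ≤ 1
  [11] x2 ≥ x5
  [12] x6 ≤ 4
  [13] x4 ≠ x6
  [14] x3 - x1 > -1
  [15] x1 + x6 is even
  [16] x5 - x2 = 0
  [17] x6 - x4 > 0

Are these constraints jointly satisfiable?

Unsatisfiable

From constraints 6 and 8, x3 = x4 = x1, so x3 = x1. But constraint 5 says x3 ≠ x1. Contradiction.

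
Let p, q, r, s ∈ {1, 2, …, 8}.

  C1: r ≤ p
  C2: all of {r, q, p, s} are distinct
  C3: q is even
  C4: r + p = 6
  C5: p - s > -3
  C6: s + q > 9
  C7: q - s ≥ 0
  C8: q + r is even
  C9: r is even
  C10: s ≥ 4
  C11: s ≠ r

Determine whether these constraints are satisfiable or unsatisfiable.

One satisfying assignment is p = 4, q = 6, r = 2, s = 5.
For the less obvious constraints — constraint 4: r + p = 6; constraint 5: p - s = -1 — and the others hold by inspection.

Satisfiable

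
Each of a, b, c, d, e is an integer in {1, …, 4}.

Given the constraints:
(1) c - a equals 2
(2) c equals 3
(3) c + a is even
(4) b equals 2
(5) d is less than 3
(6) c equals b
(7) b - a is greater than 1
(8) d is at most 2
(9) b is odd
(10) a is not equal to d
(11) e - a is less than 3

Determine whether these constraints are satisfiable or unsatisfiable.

Unsatisfiable

Constraint 2 fixes c = 3 and constraint 4 fixes b = 2, but constraint 6 requires c = b. Since 3 ≠ 2, contradiction.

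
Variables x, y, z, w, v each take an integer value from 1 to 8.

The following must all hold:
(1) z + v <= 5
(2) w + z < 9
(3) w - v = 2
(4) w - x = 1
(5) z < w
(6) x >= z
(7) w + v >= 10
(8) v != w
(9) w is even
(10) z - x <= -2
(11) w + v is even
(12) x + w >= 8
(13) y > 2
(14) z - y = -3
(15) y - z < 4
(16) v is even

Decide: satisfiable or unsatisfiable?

Satisfiable

The assignment x = 5, y = 4, z = 1, w = 6, v = 4 works:
  constraint 1 holds since z + v = 5.
  constraint 2 holds since w + z = 7.
  constraint 3 holds since w - v = 2.
The rest check out directly.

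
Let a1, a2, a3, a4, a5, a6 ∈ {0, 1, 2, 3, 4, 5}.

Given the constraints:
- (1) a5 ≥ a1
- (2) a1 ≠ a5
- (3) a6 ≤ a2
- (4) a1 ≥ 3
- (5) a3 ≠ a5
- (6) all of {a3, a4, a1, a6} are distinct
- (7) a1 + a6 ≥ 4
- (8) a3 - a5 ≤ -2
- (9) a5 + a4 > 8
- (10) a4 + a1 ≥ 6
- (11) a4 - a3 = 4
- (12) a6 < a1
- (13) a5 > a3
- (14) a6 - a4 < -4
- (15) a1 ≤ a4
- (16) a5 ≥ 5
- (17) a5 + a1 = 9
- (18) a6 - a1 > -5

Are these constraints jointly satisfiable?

Take a1 = 4, a2 = 0, a3 = 1, a4 = 5, a5 = 5, a6 = 0. Then constraint 7: a1 + a6 = 4; constraint 8: a3 - a5 = -4, and every other listed constraint is also met.

Satisfiable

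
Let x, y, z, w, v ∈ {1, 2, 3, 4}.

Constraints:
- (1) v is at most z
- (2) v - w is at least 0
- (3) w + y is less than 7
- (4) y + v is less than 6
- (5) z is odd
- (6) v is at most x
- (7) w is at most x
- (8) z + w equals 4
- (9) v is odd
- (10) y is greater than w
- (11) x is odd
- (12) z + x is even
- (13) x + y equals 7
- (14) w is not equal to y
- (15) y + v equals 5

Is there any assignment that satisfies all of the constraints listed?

One satisfying assignment is x = 3, y = 4, z = 3, w = 1, v = 1.
For the less obvious constraints — constraint 2: v - w = 0; constraint 3: w + y = 5 — and the others hold by inspection.

Satisfiable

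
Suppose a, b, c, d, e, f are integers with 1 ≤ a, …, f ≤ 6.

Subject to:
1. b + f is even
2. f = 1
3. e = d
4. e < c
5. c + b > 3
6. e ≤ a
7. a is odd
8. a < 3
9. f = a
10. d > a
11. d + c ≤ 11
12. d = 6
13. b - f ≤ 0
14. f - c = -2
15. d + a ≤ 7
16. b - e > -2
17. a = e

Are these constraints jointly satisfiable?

Unsatisfiable

Constraint 2 fixes f = 1 and constraint 12 fixes d = 6. Constraints 3, 9, and 17 give f = a = e = d, so f = d. But 1 ≠ 6 — contradiction.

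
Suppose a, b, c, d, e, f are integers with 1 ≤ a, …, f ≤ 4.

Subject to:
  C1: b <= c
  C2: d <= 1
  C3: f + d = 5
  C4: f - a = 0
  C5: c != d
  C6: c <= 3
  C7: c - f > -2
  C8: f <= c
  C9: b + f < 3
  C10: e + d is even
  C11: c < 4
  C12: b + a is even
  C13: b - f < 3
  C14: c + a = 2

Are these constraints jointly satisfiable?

From constraints 6 and 8: f ≤ c ≤ 3. From constraint 2: d ≤ 1. Hence f + d ≤ 4. But constraint 3 requires f + d = 5, and 5 > 4. Contradiction.

Unsatisfiable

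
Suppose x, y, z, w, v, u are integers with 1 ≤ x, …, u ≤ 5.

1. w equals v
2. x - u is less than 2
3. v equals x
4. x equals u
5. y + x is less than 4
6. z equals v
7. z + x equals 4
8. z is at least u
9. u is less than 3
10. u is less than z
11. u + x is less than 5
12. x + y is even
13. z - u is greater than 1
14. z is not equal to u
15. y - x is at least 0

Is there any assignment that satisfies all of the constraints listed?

From constraints 3, 4, and 6, z = v = x = u, so z = u. But constraint 14 says z ≠ u. Contradiction.

Unsatisfiable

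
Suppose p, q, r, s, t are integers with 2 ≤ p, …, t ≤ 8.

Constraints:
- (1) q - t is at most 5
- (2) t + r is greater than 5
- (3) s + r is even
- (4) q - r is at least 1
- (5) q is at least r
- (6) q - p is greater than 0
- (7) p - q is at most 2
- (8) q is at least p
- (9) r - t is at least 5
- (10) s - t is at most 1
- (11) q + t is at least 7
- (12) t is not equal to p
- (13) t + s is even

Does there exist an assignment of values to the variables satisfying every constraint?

Constraints 1, 4, and 9 give t − q ≥ -5, q − r ≥ 1, r − t ≥ 5.
Adding all 3 inequalities: the left sides telescope to 0, and the right sides sum to (-5) + 1 + 5 = 1. So 0 ≥ 1, which is false.

Unsatisfiable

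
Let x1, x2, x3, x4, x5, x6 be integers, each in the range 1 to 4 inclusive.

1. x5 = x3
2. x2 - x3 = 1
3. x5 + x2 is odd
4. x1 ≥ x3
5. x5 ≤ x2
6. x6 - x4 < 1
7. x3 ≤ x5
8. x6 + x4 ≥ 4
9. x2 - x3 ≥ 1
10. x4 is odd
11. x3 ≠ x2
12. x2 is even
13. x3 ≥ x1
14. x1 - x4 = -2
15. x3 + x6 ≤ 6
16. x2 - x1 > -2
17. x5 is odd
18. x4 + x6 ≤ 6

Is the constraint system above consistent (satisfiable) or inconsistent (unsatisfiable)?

Satisfiable

Take x1 = 1, x2 = 2, x3 = 1, x4 = 3, x5 = 1, x6 = 3. Then constraint 2: x2 - x3 = 1; constraint 6: x6 - x4 = 0, and every other listed constraint is also met.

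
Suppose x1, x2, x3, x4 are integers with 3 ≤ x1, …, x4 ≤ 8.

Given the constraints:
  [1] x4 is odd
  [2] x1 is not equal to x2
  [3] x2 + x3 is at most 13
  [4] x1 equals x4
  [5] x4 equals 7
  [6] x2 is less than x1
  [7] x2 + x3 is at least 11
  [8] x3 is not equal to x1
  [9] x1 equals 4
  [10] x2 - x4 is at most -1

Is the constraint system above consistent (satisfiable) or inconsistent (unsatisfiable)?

Unsatisfiable

Constraint 9 fixes x1 = 4 and constraint 5 fixes x4 = 7, but constraint 4 requires x1 = x4. Since 4 ≠ 7, contradiction.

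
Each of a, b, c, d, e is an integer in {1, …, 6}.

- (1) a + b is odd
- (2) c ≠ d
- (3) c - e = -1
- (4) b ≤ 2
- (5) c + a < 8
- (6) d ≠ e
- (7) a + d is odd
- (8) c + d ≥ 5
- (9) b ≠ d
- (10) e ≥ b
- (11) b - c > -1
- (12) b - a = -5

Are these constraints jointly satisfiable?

Take a = 6, b = 1, c = 1, d = 5, e = 2. Then constraint 3: c - e = -1; constraint 5: c + a = 7; constraint 8: c + d = 6, and every other listed constraint is also met.

Satisfiable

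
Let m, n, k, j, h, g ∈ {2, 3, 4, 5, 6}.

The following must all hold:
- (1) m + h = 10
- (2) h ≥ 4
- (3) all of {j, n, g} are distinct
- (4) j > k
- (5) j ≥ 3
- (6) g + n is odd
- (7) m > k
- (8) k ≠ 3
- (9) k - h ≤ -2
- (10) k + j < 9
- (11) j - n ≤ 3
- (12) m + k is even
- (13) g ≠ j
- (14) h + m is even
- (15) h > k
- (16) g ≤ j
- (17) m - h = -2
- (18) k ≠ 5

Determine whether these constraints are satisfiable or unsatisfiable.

One satisfying assignment is m = 4, n = 5, k = 2, j = 6, h = 6, g = 4.
For the less obvious constraints — constraint 1: m + h = 10; constraint 9: k - h = -4; constraint 10: k + j = 8 — and the others hold by inspection.

Satisfiable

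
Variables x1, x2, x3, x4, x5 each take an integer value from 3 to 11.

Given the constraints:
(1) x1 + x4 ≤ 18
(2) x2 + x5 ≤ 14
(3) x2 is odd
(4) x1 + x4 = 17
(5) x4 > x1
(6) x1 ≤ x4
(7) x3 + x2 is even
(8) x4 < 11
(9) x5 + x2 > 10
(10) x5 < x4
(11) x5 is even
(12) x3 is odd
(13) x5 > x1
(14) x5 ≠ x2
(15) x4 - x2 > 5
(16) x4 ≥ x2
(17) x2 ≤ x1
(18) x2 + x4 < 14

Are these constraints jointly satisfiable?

Take x1 = 7, x2 = 3, x3 = 5, x4 = 10, x5 = 8. Then constraint 1: x1 + x4 = 17; constraint 2: x2 + x5 = 11, and every other listed constraint is also met.

Satisfiable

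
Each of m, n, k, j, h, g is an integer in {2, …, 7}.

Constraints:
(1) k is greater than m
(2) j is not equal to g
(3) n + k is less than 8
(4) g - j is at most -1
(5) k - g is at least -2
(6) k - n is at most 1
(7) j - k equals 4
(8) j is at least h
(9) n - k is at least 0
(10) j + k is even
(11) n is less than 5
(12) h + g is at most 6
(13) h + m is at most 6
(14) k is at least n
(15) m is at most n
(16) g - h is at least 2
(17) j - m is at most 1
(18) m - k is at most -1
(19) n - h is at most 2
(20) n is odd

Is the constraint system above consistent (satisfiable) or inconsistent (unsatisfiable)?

Unsatisfiable

Constraints 4, 9, 16, 17, 18, and 19 give m − j ≥ -1, j − g ≥ 1, g − h ≥ 2, h − n ≥ -2, n − k ≥ 0, k − m ≥ 1.
Adding all 6 inequalities: the left sides telescope to 0, and the right sides sum to (-1) + 1 + 2 + (-2) + 0 + 1 = 1. So 0 ≥ 1, which is false.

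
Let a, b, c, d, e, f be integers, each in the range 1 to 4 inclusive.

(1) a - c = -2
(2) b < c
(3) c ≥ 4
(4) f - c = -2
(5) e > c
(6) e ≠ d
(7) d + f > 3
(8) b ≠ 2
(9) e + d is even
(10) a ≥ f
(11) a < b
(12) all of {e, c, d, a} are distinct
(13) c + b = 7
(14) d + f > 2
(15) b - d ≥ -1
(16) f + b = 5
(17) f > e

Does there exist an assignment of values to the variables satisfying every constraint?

Unsatisfiable

Constraints 2, 5, 10, 11, and 17 give b < c, c < e, e < f, f ≤ a, a < b. Chaining: b < c < e < f ≤ a < b, which forces b < b — impossible.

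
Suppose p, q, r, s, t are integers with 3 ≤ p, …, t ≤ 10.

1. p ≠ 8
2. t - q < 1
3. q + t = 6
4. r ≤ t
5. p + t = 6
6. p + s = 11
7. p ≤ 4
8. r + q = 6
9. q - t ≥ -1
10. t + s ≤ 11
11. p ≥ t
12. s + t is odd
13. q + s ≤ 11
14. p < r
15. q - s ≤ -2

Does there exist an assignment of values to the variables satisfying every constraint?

Constraints 4, 11, and 14 give p < r, r ≤ t, t ≤ p. Chaining: p < r ≤ t ≤ p, which forces p < p — impossible.

Unsatisfiable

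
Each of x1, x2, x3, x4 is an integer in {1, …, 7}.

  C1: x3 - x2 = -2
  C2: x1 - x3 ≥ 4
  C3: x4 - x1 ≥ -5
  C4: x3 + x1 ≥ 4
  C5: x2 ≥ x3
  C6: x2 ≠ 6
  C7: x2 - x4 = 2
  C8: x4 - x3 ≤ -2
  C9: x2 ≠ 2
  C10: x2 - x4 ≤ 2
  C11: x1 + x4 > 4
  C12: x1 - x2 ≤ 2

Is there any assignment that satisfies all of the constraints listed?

Unsatisfiable

Constraints 2, 8, 10, and 12 give x3 − x4 ≥ 2, x4 − x2 ≥ -2, x2 − x1 ≥ -2, x1 − x3 ≥ 4.
Adding all 4 inequalities: the left sides telescope to 0, and the right sides sum to 2 + (-2) + (-2) + 4 = 2. So 0 ≥ 2, which is false.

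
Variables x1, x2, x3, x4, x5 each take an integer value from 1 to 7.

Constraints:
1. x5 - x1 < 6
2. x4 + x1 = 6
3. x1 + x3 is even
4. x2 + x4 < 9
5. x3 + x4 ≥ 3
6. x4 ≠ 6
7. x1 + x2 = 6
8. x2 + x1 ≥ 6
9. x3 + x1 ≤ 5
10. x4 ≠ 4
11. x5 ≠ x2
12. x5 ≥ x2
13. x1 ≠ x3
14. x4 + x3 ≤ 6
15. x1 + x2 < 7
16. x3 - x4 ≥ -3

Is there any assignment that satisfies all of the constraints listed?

Satisfiable

Setting (x1, x2, x3, x4, x5) = (3, 3, 1, 3, 7) satisfies everything: constraint 1: x5 - x1 = 4; constraint 2: x4 + x1 = 6, and the others follow.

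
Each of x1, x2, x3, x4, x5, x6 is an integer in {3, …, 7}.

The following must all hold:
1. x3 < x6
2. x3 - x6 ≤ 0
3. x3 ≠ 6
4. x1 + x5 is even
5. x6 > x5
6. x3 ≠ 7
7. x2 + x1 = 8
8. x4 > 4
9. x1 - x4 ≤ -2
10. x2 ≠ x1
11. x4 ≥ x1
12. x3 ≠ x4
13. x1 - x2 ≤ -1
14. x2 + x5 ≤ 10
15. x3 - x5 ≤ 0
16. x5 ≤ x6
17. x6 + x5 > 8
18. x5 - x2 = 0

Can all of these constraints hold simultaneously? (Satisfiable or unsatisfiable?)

Satisfiable

The assignment x1 = 3, x2 = 5, x3 = 5, x4 = 6, x5 = 5, x6 = 6 works:
  constraint 2 holds since x3 - x6 = -1.
  constraint 7 holds since x2 + x1 = 8.
The rest check out directly.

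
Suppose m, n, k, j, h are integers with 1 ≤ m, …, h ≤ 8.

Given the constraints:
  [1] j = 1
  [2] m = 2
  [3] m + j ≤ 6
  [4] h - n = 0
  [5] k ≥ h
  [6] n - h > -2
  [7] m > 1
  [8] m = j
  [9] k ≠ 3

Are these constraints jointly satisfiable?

Constraint 2 fixes m = 2 and constraint 1 fixes j = 1, but constraint 8 requires m = j. Since 2 ≠ 1, contradiction.

Unsatisfiable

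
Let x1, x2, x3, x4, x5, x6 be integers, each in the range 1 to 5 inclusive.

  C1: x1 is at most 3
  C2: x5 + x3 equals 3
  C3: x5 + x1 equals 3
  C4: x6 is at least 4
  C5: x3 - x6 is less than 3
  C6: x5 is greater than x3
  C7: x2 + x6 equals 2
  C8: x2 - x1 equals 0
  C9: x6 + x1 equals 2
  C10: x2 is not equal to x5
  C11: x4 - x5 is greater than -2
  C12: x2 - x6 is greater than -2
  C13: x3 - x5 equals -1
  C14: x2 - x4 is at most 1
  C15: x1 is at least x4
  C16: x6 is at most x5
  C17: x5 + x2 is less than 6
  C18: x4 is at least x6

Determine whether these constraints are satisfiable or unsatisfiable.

Unsatisfiable

From constraints 4 and 18: x4 ≥ x6 and x6 ≥ 4, so x4 ≥ 4. From constraints 1 and 15: x4 ≤ x1 and x1 ≤ 3, so x4 ≤ 3. But 3 < 4, so no value of x4 works.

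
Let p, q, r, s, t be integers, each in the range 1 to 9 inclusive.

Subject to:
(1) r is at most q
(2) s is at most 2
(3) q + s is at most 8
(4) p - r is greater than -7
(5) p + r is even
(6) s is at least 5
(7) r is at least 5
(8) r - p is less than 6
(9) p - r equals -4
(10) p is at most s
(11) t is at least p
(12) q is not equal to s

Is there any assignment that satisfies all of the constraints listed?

From constraints 1 and 7: q ≥ r ≥ 5. From constraint 6: s ≥ 5. Hence q + s ≥ 10. But constraint 3 requires q + s ≤ 8, and 8 < 10. Contradiction.

Unsatisfiable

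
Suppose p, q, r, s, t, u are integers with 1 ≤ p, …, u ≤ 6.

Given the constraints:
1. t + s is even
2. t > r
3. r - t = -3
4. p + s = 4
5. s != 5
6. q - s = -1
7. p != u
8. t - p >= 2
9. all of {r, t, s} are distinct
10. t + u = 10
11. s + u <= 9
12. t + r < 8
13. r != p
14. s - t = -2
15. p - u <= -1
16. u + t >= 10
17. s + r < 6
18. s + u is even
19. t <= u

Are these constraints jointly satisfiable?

Satisfiable

Take p = 1, q = 2, r = 2, s = 3, t = 5, u = 5. Then constraint 3: r - t = -3; constraint 4: p + s = 4; constraint 6: q - s = -1, and every other listed constraint is also met.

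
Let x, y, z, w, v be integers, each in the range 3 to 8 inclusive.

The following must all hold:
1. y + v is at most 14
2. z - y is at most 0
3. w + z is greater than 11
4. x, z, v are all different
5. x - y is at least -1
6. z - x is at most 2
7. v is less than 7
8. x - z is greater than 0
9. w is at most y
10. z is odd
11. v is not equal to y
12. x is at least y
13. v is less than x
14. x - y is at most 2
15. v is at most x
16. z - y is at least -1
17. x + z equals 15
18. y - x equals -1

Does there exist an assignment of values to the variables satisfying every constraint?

The assignment x = 8, y = 7, z = 7, w = 7, v = 5 works:
  constraint 1 holds since y + v = 12.
  constraint 2 holds since z - y = 0.
The rest check out directly.

Satisfiable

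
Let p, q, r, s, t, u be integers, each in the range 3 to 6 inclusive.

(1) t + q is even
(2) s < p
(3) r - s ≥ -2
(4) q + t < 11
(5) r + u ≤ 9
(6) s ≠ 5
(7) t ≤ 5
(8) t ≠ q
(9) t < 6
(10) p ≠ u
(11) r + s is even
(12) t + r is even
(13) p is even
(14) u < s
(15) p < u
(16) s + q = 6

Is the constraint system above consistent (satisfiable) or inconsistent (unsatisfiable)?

Unsatisfiable

Constraints 2, 14, and 15 give p < u, u < s, s < p. Chaining: p < u < s < p, which forces p < p — impossible.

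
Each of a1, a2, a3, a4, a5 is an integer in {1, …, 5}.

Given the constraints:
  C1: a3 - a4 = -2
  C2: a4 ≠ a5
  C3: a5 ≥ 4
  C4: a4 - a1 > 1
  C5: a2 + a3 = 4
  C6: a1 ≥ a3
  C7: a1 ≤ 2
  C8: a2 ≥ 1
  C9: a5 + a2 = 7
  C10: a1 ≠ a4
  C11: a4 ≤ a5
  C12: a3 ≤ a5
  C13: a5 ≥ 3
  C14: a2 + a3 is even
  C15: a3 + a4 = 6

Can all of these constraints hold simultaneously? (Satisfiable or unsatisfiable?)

One satisfying assignment is a1 = 2, a2 = 2, a3 = 2, a4 = 4, a5 = 5.
For the less obvious constraints — constraint 1: a3 - a4 = -2; constraint 4: a4 - a1 = 2; constraint 5: a2 + a3 = 4 — and the others hold by inspection.

Satisfiable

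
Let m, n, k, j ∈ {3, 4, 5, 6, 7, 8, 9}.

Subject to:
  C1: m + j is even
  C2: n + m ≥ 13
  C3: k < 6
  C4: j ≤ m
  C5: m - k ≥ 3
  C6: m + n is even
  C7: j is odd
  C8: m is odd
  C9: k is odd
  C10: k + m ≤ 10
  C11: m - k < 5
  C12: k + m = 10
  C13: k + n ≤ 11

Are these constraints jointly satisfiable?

Satisfiable

Setting (m, n, k, j) = (7, 7, 3, 7) satisfies everything: constraint 2: n + m = 14; constraint 5: m - k = 4; constraint 10: k + m = 10, and the others follow.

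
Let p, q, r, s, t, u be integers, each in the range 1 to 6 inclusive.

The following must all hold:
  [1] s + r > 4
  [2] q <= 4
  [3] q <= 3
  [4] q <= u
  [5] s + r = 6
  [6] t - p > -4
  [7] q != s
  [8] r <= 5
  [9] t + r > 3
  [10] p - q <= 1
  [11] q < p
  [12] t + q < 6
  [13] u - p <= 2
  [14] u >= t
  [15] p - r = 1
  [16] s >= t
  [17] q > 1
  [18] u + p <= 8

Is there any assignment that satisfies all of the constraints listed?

Satisfiable

Setting (p, q, r, s, t, u) = (3, 2, 2, 4, 2, 2) satisfies everything: constraint 1: s + r = 6; constraint 5: s + r = 6; constraint 6: t - p = -1, and the others follow.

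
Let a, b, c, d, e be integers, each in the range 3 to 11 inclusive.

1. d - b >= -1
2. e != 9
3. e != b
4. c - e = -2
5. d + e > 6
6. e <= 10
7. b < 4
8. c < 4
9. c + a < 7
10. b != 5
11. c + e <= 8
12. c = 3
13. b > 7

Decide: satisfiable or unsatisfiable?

Unsatisfiable

From constraint 13: b ≥ 8. From constraint 7: b ≤ 3. But 3 < 8, so no value of b works.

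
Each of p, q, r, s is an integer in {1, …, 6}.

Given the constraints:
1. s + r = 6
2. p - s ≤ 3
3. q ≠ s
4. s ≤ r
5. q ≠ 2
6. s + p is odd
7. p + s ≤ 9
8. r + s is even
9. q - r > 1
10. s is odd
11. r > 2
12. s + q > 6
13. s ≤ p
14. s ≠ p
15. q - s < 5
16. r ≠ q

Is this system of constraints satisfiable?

Satisfiable

The assignment p = 4, q = 6, r = 3, s = 3 works:
  constraint 1 holds since s + r = 6.
  constraint 2 holds since p - s = 1.
The rest check out directly.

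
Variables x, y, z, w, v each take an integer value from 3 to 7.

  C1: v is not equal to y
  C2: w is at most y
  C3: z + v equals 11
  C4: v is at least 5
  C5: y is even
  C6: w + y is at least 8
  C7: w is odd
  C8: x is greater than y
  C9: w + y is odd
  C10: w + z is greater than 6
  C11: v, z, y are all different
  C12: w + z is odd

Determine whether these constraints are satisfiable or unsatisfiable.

The assignment x = 7, y = 6, z = 4, w = 5, v = 7 works:
  constraint 3 holds since z + v = 11.
  constraint 6 holds since w + y = 11.
  constraint 10 holds since w + z = 9.
The rest check out directly.

Satisfiable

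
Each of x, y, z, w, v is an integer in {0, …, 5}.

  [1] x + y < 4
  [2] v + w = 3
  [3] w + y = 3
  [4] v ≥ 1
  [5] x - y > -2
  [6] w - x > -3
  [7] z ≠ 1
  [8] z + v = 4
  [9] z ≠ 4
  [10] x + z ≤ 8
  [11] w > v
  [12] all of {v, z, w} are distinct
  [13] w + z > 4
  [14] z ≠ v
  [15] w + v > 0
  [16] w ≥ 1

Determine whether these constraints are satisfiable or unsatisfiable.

Satisfiable

Setting (x, y, z, w, v) = (2, 1, 3, 2, 1) satisfies everything: constraint 1: x + y = 3; constraint 2: v + w = 3; constraint 3: w + y = 3, and the others follow.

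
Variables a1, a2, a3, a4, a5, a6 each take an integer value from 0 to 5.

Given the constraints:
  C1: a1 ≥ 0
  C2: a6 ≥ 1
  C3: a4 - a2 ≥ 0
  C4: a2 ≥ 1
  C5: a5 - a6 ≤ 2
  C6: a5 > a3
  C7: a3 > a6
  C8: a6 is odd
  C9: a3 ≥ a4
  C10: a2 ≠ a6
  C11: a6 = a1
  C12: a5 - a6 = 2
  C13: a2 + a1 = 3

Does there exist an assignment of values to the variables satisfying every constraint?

Take a1 = 1, a2 = 2, a3 = 2, a4 = 2, a5 = 3, a6 = 1. Then constraint 3: a4 - a2 = 0; constraint 5: a5 - a6 = 2, and every other listed constraint is also met.

Satisfiable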